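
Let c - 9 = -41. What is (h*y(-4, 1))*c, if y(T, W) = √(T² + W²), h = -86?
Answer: 2752*√17 ≈ 11347.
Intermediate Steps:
c = -32 (c = 9 - 41 = -32)
(h*y(-4, 1))*c = -86*√((-4)² + 1²)*(-32) = -86*√(16 + 1)*(-32) = -86*√17*(-32) = 2752*√17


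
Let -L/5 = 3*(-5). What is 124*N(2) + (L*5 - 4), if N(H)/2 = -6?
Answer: -1117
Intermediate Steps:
L = 75 (L = -15*(-5) = -5*(-15) = 75)
N(H) = -12 (N(H) = 2*(-6) = -12)
124*N(2) + (L*5 - 4) = 124*(-12) + (75*5 - 4) = -1488 + (375 - 4) = -1488 + 371 = -1117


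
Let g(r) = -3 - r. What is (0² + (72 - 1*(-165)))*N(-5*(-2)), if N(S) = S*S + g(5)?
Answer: 21804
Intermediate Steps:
N(S) = -8 + S² (N(S) = S*S + (-3 - 1*5) = S² + (-3 - 5) = S² - 8 = -8 + S²)
(0² + (72 - 1*(-165)))*N(-5*(-2)) = (0² + (72 - 1*(-165)))*(-8 + (-5*(-2))²) = (0 + (72 + 165))*(-8 + 10²) = (0 + 237)*(-8 + 100) = 237*92 = 21804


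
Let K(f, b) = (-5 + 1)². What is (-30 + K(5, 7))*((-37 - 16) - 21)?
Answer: 1036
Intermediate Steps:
K(f, b) = 16 (K(f, b) = (-4)² = 16)
(-30 + K(5, 7))*((-37 - 16) - 21) = (-30 + 16)*((-37 - 16) - 21) = -14*(-53 - 21) = -14*(-74) = 1036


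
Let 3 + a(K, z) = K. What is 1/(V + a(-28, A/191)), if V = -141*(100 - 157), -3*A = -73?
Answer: 1/8006 ≈ 0.00012491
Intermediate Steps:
A = 73/3 (A = -⅓*(-73) = 73/3 ≈ 24.333)
a(K, z) = -3 + K
V = 8037 (V = -141*(-57) = 8037)
1/(V + a(-28, A/191)) = 1/(8037 + (-3 - 28)) = 1/(8037 - 31) = 1/8006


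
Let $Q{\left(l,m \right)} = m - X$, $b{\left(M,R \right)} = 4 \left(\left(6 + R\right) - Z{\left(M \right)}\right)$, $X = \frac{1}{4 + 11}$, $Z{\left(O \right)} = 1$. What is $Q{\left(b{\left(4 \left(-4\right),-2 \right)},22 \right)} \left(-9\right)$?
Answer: $- \frac{987}{5} \approx -197.4$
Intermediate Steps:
$X = \frac{1}{15} \approx 0.066667$
$b{\left(M,R \right)} = 20 + 4 R$ ($b{\left(M,R \right)} = 4 \left(\left(6 + R\right) - 1\right) = 4 \left(5 + R\right) = 20 + 4 R$)
$Q{\left(l,m \right)} = - \frac{1}{15} + m$ ($Q{\left(l,m \right)} = m - \frac{1}{15} = - \frac{1}{15} + m$)
$Q{\left(b{\left(4 \left(-4\right),-2 \right)},22 \right)} \left(-9\right) = \left(- \frac{1}{15} + 22\right) \left(-9\right) = \frac{329}{15} \left(-9\right) = - \frac{987}{5}$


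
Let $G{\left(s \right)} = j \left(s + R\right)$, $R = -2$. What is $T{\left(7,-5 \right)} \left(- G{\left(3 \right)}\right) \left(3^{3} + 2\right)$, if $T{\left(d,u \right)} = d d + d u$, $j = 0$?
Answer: $0$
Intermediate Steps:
$T{\left(d,u \right)} = d^{2} + d u$
$G{\left(s \right)} = 0$ ($G{\left(s \right)} = 0 \left(s - 2\right) = 0 \left(-2 + s\right) = 0$)
$T{\left(7,-5 \right)} \left(- G{\left(3 \right)}\right) \left(3^{3} + 2\right) = 7 \left(7 - 5\right) \left(\left(-1\right) 0\right) \left(3^{3} + 2\right) = 7 \cdot 2 \cdot 0 \left(27 + 2\right) = 14 \cdot 0 \cdot 29 = 0 \cdot 29 = 0$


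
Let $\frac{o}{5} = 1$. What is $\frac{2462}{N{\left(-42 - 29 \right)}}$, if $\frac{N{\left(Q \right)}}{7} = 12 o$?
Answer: $\frac{1231}{210} \approx 5.8619$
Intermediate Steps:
$o = 5$ ($o = 5 \cdot 1 = 5$)
$N{\left(Q \right)} = 420$ ($N{\left(Q \right)} = 7 \cdot 12 \cdot 5 = 7 \cdot 60 = 420$)
$\frac{2462}{N{\left(-42 - 29 \right)}} = \frac{2462}{420} = 2462 \cdot \frac{1}{420} = \frac{1231}{210}$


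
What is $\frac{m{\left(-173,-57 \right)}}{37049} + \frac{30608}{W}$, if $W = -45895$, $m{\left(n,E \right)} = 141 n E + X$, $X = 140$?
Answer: $\frac{62684883403}{1700363855} \approx 36.866$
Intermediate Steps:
$m{\left(n,E \right)} = 140 + 141 E n$ ($m{\left(n,E \right)} = 141 n E + 140 = 141 E n + 140 = 140 + 141 E n$)
$\frac{m{\left(-173,-57 \right)}}{37049} + \frac{30608}{W} = \frac{140 + 141 \left(-57\right) \left(-173\right)}{37049} + \frac{30608}{-45895} = \left(140 + 1390401\right) \frac{1}{37049} + 30608 \left(- \frac{1}{45895}\right) = 1390541 \cdot \frac{1}{37049} - \frac{30608}{45895} = \frac{1390541}{37049} - \frac{30608}{45895} = \frac{62684883403}{1700363855}$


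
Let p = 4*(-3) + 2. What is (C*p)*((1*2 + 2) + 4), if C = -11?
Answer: 880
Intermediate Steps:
p = -10 (p = -12 + 2 = -10)
(C*p)*((1*2 + 2) + 4) = (-11*(-10))*((1*2 + 2) + 4) = 110*((2 + 2) + 4) = 110*(4 + 4) = 110*8 = 880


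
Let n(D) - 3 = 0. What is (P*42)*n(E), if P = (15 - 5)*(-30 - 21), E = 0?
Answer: -64260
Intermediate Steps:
n(D) = 3 (n(D) = 3 + 0 = 3)
P = -510 (P = 10*(-51) = -510)
(P*42)*n(E) = -510*42*3 = -21420*3 = -64260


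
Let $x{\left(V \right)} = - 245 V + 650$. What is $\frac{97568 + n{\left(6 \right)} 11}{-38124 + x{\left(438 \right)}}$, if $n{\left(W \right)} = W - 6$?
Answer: $- \frac{6098}{9049} \approx -0.67389$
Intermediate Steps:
$n{\left(W \right)} = -6 + W$
$x{\left(V \right)} = 650 - 245 V$
$\frac{97568 + n{\left(6 \right)} 11}{-38124 + x{\left(438 \right)}} = \frac{97568 + \left(-6 + 6\right) 11}{-38124 + \left(650 - 107310\right)} = \frac{97568 + 0 \cdot 11}{-38124 + \left(650 - 107310\right)} = \frac{97568 + 0}{-38124 - 106660} = \frac{97568}{-144784} = 97568 \left(- \frac{1}{144784}\right) = - \frac{6098}{9049}$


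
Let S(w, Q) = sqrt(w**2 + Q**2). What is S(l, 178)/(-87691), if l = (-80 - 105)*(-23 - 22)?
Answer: -sqrt(69337309)/87691 ≈ -0.094957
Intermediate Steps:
l = 8325 (l = -185*(-45) = 8325)
S(w, Q) = sqrt(Q**2 + w**2)
S(l, 178)/(-87691) = sqrt(178**2 + 8325**2)/(-87691) = sqrt(31684 + 69305625)*(-1/87691) = sqrt(69337309)*(-1/87691) = -sqrt(69337309)/87691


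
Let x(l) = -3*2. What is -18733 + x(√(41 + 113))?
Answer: -18739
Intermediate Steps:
x(l) = -6
-18733 + x(√(41 + 113)) = -18733 - 6 = -18739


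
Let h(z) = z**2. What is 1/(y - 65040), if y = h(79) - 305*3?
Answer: -1/59714 ≈ -1.6746e-5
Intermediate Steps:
y = 5326 (y = 79**2 - 305*3 = 6241 - 1*915 = 6241 - 915 = 5326)
1/(y - 65040) = 1/(5326 - 65040) = 1/(-59714) = -1/59714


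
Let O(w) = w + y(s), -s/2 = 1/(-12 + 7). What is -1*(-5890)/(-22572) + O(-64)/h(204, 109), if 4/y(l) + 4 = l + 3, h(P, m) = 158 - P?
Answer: 17423/13662 ≈ 1.2753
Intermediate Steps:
s = 2/5 (s = -2/(-12 + 7) = -2/(-5) = -2*(-1/5) = 2/5 ≈ 0.40000)
y(l) = 4/(-1 + l) (y(l) = 4/(-4 + (l + 3)) = 4/(-4 + (3 + l)) = 4/(-1 + l))
O(w) = -20/3 + w (O(w) = w + 4/(-1 + 2/5) = w + 4/(-3/5) = w + 4*(-5/3) = w - 20/3 = -20/3 + w)
-1*(-5890)/(-22572) + O(-64)/h(204, 109) = -1*(-5890)/(-22572) + (-20/3 - 64)/(158 - 1*204) = 5890*(-1/22572) - 212/(3*(158 - 204)) = -155/594 - 212/3/(-46) = -155/594 - 212/3*(-1/46) = -155/594 + 106/69 = 17423/13662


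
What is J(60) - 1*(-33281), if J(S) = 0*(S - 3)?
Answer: 33281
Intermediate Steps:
J(S) = 0 (J(S) = 0*(-3 + S) = 0)
J(60) - 1*(-33281) = 0 - 1*(-33281) = 0 + 33281 = 33281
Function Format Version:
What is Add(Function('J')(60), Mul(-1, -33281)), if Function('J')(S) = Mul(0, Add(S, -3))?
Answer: 33281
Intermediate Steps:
Function('J')(S) = 0 (Function('J')(S) = Mul(0, Add(-3, S)) = 0)
Add(Function('J')(60), Mul(-1, -33281)) = Add(0, Mul(-1, -33281)) = Add(0, 33281) = 33281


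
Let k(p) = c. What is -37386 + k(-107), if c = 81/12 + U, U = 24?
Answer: -149421/4 ≈ -37355.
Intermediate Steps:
c = 123/4 (c = 81/12 + 24 = 81*(1/12) + 24 = 27/4 + 24 = 123/4 ≈ 30.750)
k(p) = 123/4
-37386 + k(-107) = -37386 + 123/4 = -149421/4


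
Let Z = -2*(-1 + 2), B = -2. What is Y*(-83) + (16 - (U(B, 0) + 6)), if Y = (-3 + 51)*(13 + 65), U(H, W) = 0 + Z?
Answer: -310740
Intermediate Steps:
Z = -2 (Z = -2*1 = -2)
U(H, W) = -2 (U(H, W) = 0 - 2 = -2)
Y = 3744 (Y = 48*78 = 3744)
Y*(-83) + (16 - (U(B, 0) + 6)) = 3744*(-83) + (16 - (-2 + 6)) = -310752 + (16 - 1*4) = -310752 + (16 - 4) = -310752 + 12 = -310740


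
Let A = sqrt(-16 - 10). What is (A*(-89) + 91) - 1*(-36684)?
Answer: 36775 - 89*I*sqrt(26) ≈ 36775.0 - 453.81*I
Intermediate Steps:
A = I*sqrt(26) (A = sqrt(-26) = I*sqrt(26) ≈ 5.099*I)
(A*(-89) + 91) - 1*(-36684) = ((I*sqrt(26))*(-89) + 91) - 1*(-36684) = (-89*I*sqrt(26) + 91) + 36684 = (91 - 89*I*sqrt(26)) + 36684 = 36775 - 89*I*sqrt(26)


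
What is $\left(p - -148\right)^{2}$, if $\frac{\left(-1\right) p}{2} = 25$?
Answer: $9604$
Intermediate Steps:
$p = -50$ ($p = \left(-2\right) 25 = -50$)
$\left(p - -148\right)^{2} = \left(-50 - -148\right)^{2} = \left(-50 + 148\right)^{2} = 98^{2} = 9604$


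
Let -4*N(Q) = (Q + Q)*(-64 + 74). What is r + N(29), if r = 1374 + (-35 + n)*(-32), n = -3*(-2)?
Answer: 2157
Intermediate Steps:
n = 6
N(Q) = -5*Q (N(Q) = -(Q + Q)*(-64 + 74)/4 = -2*Q*10/4 = -5*Q)
r = 2302 (r = 1374 + (-35 + 6)*(-32) = 1374 - 29*(-32) = 1374 + 928 = 2302)
r + N(29) = 2302 - 5*29 = 2302 - 145 = 2157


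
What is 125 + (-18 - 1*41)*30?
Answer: -1645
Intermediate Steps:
125 + (-18 - 1*41)*30 = 125 + (-18 - 41)*30 = 125 - 59*30 = 125 - 1770 = -1645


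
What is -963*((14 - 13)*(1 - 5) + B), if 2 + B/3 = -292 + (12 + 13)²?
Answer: -952407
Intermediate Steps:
B = 993 (B = -6 + 3*(-292 + (12 + 13)²) = -6 + 3*(-292 + 25²) = -6 + 3*(-292 + 625) = -6 + 3*333 = -6 + 999 = 993)
-963*((14 - 13)*(1 - 5) + B) = -963*((14 - 13)*(1 - 5) + 993) = -963*(1*(-4) + 993) = -963*(-4 + 993) = -963*989 = -952407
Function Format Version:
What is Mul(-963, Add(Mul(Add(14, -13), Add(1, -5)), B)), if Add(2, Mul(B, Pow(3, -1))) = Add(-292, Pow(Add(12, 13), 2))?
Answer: -952407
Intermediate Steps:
B = 993 (B = Add(-6, Mul(3, Add(-292, Pow(Add(12, 13), 2)))) = Add(-6, Mul(3, Add(-292, Pow(25, 2)))) = Add(-6, Mul(3, Add(-292, 625))) = Add(-6, Mul(3, 333)) = Add(-6, 999) = 993)
Mul(-963, Add(Mul(Add(14, -13), Add(1, -5)), B)) = Mul(-963, Add(Mul(Add(14, -13), Add(1, -5)), 993)) = Mul(-963, Add(Mul(1, -4), 993)) = Mul(-963, Add(-4, 993)) = Mul(-963, 989) = -952407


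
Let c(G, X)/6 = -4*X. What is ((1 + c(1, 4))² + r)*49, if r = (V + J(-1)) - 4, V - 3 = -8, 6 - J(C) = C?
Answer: 442127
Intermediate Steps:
c(G, X) = -24*X (c(G, X) = 6*(-4*X) = -24*X)
J(C) = 6 - C
V = -5 (V = 3 - 8 = -5)
r = -2 (r = (-5 + (6 - 1*(-1))) - 4 = (-5 + (6 + 1)) - 4 = (-5 + 7) - 4 = 2 - 4 = -2)
((1 + c(1, 4))² + r)*49 = ((1 - 24*4)² - 2)*49 = ((1 - 96)² - 2)*49 = ((-95)² - 2)*49 = (9025 - 2)*49 = 9023*49 = 442127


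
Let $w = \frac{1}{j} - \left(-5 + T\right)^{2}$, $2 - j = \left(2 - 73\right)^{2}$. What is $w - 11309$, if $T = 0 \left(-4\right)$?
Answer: $- \frac{57112027}{5039} \approx -11334.0$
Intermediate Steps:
$T = 0$
$j = -5039$ ($j = 2 - \left(2 - 73\right)^{2} = 2 - \left(-71\right)^{2} = 2 - 5041 = -5039$)
$w = - \frac{125976}{5039}$ ($w = \frac{1}{-5039} - \left(-5 + 0\right)^{2} = - \frac{1}{5039} - \left(-5\right)^{2} = - \frac{1}{5039} - 25 = - \frac{125976}{5039} \approx -25.0$)
$w - 11309 = - \frac{125976}{5039} - 11309 = - \frac{57112027}{5039}$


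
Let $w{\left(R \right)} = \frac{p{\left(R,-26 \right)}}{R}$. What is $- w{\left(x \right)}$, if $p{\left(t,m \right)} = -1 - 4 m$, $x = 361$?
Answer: $- \frac{103}{361} \approx -0.28532$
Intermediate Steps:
$w{\left(R \right)} = \frac{103}{R}$ ($w{\left(R \right)} = \frac{-1 - -104}{R} = \frac{-1 + 104}{R} = \frac{103}{R}$)
$- w{\left(x \right)} = - \frac{103}{361}$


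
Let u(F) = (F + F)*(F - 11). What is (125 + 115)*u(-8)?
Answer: 72960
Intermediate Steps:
u(F) = 2*F*(-11 + F) (u(F) = (2*F)*(-11 + F) = 2*F*(-11 + F))
(125 + 115)*u(-8) = (125 + 115)*(2*(-8)*(-11 - 8)) = 240*(2*(-8)*(-19)) = 240*304 = 72960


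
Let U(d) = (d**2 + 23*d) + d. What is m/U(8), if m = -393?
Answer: -393/256 ≈ -1.5352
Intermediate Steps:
U(d) = d**2 + 24*d
m/U(8) = -393*1/(8*(24 + 8)) = -393/(8*32) = -393/256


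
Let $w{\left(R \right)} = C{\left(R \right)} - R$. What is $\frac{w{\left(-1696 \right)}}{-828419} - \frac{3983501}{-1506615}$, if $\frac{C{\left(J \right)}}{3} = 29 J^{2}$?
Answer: $- \frac{373730227094201}{1248108491685} \approx -299.44$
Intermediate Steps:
$C{\left(J \right)} = 87 J^{2}$ ($C{\left(J \right)} = 3 \cdot 29 J^{2} = 87 J^{2}$)
$w{\left(R \right)} = - R + 87 R^{2}$ ($w{\left(R \right)} = 87 R^{2} - R = - R + 87 R^{2}$)
$\frac{w{\left(-1696 \right)}}{-828419} - \frac{3983501}{-1506615} = \frac{\left(-1696\right) \left(-1 + 87 \left(-1696\right)\right)}{-828419} - \frac{3983501}{-1506615} = - 1696 \left(-1 - 147552\right) \left(- \frac{1}{828419}\right) - - \frac{3983501}{1506615} = \left(-1696\right) \left(-147553\right) \left(- \frac{1}{828419}\right) + \frac{3983501}{1506615} = 250249888 \left(- \frac{1}{828419}\right) + \frac{3983501}{1506615} = - \frac{250249888}{828419} + \frac{3983501}{1506615} = - \frac{373730227094201}{1248108491685}$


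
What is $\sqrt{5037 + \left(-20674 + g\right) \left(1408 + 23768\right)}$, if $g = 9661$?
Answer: $i \sqrt{277258251} \approx 16651.0 i$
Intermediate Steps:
$\sqrt{5037 + \left(-20674 + g\right) \left(1408 + 23768\right)} = \sqrt{5037 + \left(-20674 + 9661\right) \left(1408 + 23768\right)} = \sqrt{5037 - 277263288} = \sqrt{-277258251} = i \sqrt{277258251}$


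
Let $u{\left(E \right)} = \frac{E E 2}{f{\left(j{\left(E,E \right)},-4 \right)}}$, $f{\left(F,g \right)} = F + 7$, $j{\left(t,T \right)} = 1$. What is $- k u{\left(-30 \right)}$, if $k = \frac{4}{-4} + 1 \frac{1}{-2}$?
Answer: $\frac{675}{2} \approx 337.5$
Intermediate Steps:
$f{\left(F,g \right)} = 7 + F$
$k = - \frac{3}{2}$ ($k = 4 \left(- \frac{1}{4}\right) + 1 \left(- \frac{1}{2}\right) = -1 - \frac{1}{2} = - \frac{3}{2} \approx -1.5$)
$u{\left(E \right)} = \frac{E^{2}}{4}$ ($u{\left(E \right)} = \frac{E E 2}{7 + 1} = \frac{E^{2} \cdot 2}{8} = 2 E^{2} \cdot \frac{1}{8} = \frac{E^{2}}{4}$)
$- k u{\left(-30 \right)} = \left(-1\right) \left(- \frac{3}{2}\right) \frac{\left(-30\right)^{2}}{4} = \frac{3 \cdot \frac{1}{4} \cdot 900}{2} = \frac{3}{2} \cdot 225 = \frac{675}{2}$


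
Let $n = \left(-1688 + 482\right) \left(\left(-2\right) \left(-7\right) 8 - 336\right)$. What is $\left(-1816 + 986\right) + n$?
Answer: $269314$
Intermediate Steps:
$n = 270144$ ($n = - 1206 \left(14 \cdot 8 - 336\right) = - 1206 \left(112 - 336\right) = \left(-1206\right) \left(-224\right) = 270144$)
$\left(-1816 + 986\right) + n = \left(-1816 + 986\right) + 270144 = -830 + 270144 = 269314$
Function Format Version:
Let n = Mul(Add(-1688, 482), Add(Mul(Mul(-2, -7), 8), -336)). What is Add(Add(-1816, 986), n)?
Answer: 269314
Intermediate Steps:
n = 270144 (n = Mul(-1206, Add(Mul(14, 8), -336)) = Mul(-1206, Add(112, -336)) = Mul(-1206, -224) = 270144)
Add(Add(-1816, 986), n) = Add(Add(-1816, 986), 270144) = Add(-830, 270144) = 269314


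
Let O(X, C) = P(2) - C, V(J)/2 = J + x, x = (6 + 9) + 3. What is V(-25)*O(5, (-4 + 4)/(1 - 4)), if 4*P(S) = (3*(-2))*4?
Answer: 84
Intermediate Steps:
x = 18 (x = 15 + 3 = 18)
P(S) = -6 (P(S) = ((3*(-2))*4)/4 = (-6*4)/4 = (1/4)*(-24) = -6)
V(J) = 36 + 2*J (V(J) = 2*(J + 18) = 2*(18 + J) = 36 + 2*J)
O(X, C) = -6 - C
V(-25)*O(5, (-4 + 4)/(1 - 4)) = (36 + 2*(-25))*(-6 - (-4 + 4)/(1 - 4)) = (36 - 50)*(-6 - 0/(-3)) = -14*(-6 - 0*(-1)/3) = -14*(-6 - 1*0) = -14*(-6 + 0) = -14*(-6) = 84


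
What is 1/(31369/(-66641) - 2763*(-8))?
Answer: 66641/1473001295 ≈ 4.5242e-5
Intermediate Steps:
1/(31369/(-66641) - 2763*(-8)) = 1/(31369*(-1/66641) + 22104) = 1/(-31369/66641 + 22104) = 1/(1473001295/66641) = 66641/1473001295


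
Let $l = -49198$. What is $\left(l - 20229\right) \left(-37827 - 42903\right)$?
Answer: $5604841710$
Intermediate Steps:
$\left(l - 20229\right) \left(-37827 - 42903\right) = \left(-49198 - 20229\right) \left(-37827 - 42903\right) = \left(-69427\right) \left(-80730\right) = 5604841710$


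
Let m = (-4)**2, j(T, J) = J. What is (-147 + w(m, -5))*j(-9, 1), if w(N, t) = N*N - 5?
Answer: 104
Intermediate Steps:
m = 16
w(N, t) = -5 + N**2 (w(N, t) = N**2 - 5 = -5 + N**2)
(-147 + w(m, -5))*j(-9, 1) = (-147 + (-5 + 16**2))*1 = (-147 + (-5 + 256))*1 = (-147 + 251)*1 = 104*1 = 104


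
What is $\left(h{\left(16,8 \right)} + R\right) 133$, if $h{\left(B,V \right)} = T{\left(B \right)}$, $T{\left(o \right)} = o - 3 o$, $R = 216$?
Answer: $24472$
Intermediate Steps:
$T{\left(o \right)} = - 2 o$
$h{\left(B,V \right)} = - 2 B$
$\left(h{\left(16,8 \right)} + R\right) 133 = \left(\left(-2\right) 16 + 216\right) 133 = \left(-32 + 216\right) 133 = 184 \cdot 133 = 24472$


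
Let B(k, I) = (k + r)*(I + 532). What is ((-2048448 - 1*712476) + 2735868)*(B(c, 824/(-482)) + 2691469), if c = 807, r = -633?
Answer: -16809600073824/241 ≈ -6.9749e+10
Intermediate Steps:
B(k, I) = (-633 + k)*(532 + I) (B(k, I) = (k - 633)*(I + 532) = (-633 + k)*(532 + I))
((-2048448 - 1*712476) + 2735868)*(B(c, 824/(-482)) + 2691469) = ((-2048448 - 1*712476) + 2735868)*((-336756 - 521592/(-482) + 532*807 + (824/(-482))*807) + 2691469) = ((-2048448 - 712476) + 2735868)*((-336756 - 521592*(-1)/482 + 429324 + (824*(-1/482))*807) + 2691469) = (-2760924 + 2735868)*((-336756 - 633*(-412/241) + 429324 - 412/241*807) + 2691469) = -25056*((-336756 + 260796/241 + 429324 - 332484/241) + 2691469) = -25056*(22237200/241 + 2691469) = -25056*670881229/241 = -16809600073824/241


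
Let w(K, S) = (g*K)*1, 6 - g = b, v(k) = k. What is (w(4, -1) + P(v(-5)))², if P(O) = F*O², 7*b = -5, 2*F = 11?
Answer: 5294601/196 ≈ 27013.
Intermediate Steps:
F = 11/2 (F = (½)*11 = 11/2 ≈ 5.5000)
b = -5/7 (b = (⅐)*(-5) = -5/7 ≈ -0.71429)
g = 47/7 (g = 6 - 1*(-5/7) = 6 + 5/7 = 47/7 ≈ 6.7143)
w(K, S) = 47*K/7 (w(K, S) = (47*K/7)*1 = 47*K/7)
P(O) = 11*O²/2
(w(4, -1) + P(v(-5)))² = ((47/7)*4 + (11/2)*(-5)²)² = (188/7 + (11/2)*25)² = (188/7 + 275/2)² = (2301/14)² = 5294601/196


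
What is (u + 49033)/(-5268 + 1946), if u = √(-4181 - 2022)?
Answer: -49033/3322 - I*√6203/3322 ≈ -14.76 - 0.023708*I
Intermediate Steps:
u = I*√6203 (u = √(-6203) = I*√6203 ≈ 78.759*I)
(u + 49033)/(-5268 + 1946) = (I*√6203 + 49033)/(-5268 + 1946) = (49033 + I*√6203)/(-3322) = (49033 + I*√6203)*(-1/3322) = -49033/3322 - I*√6203/3322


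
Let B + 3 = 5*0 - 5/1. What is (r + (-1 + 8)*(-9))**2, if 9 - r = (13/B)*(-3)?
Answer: 221841/64 ≈ 3466.3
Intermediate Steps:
B = -8 (B = -3 + (5*0 - 5/1) = -3 + (0 - 5*1) = -3 + (0 - 5) = -3 - 5 = -8)
r = 33/8 (r = 9 - 13/(-8)*(-3) = 9 - 13*(-1/8)*(-3) = 9 - (-13)*(-3)/8 = 9 - 1*39/8 = 9 - 39/8 = 33/8 ≈ 4.1250)
(r + (-1 + 8)*(-9))**2 = (33/8 + (-1 + 8)*(-9))**2 = (33/8 + 7*(-9))**2 = (33/8 - 63)**2 = (-471/8)**2 = 221841/64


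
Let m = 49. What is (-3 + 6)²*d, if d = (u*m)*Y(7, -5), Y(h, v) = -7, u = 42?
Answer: -129654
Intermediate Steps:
d = -14406 (d = (42*49)*(-7) = 2058*(-7) = -14406)
(-3 + 6)²*d = (-3 + 6)²*(-14406) = 3²*(-14406) = 9*(-14406) = -129654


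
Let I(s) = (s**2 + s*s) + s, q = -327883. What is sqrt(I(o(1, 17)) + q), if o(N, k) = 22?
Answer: I*sqrt(326893) ≈ 571.75*I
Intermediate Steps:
I(s) = s + 2*s**2 (I(s) = (s**2 + s**2) + s = 2*s**2 + s = s + 2*s**2)
sqrt(I(o(1, 17)) + q) = sqrt(22*(1 + 2*22) - 327883) = sqrt(22*(1 + 44) - 327883) = sqrt(22*45 - 327883) = sqrt(990 - 327883) = sqrt(-326893) = I*sqrt(326893)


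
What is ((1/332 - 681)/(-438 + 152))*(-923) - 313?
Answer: -18338613/7304 ≈ -2510.8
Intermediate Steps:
((1/332 - 681)/(-438 + 152))*(-923) - 313 = ((1/332 - 681)/(-286))*(-923) - 313 = -226091/332*(-1/286)*(-923) - 313 = (226091/94952)*(-923) - 313 = -16052461/7304 - 313 = -18338613/7304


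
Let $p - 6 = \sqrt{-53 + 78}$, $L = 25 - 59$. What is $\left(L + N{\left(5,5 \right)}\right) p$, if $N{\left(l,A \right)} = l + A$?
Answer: $-264$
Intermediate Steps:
$L = -34$ ($L = 25 - 59 = -34$)
$N{\left(l,A \right)} = A + l$
$p = 11$ ($p = 6 + \sqrt{-53 + 78} = 6 + \sqrt{25} = 6 + 5 = 11$)
$\left(L + N{\left(5,5 \right)}\right) p = \left(-34 + \left(5 + 5\right)\right) 11 = \left(-34 + 10\right) 11 = \left(-24\right) 11 = -264$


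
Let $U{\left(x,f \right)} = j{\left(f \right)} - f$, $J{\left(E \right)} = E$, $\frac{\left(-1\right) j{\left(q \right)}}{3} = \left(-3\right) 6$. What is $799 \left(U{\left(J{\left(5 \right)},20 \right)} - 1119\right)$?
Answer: $-866915$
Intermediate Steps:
$j{\left(q \right)} = 54$ ($j{\left(q \right)} = - 3 \left(\left(-3\right) 6\right) = \left(-3\right) \left(-18\right) = 54$)
$U{\left(x,f \right)} = 54 - f$
$799 \left(U{\left(J{\left(5 \right)},20 \right)} - 1119\right) = 799 \left(\left(54 - 20\right) - 1119\right) = 799 \left(34 - 1119\right) = 799 \left(-1085\right) = -866915$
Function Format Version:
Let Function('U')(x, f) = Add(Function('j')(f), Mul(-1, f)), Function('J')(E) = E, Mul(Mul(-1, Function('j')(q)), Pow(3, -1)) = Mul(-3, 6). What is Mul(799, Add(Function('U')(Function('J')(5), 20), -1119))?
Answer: -866915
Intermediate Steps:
Function('j')(q) = 54 (Function('j')(q) = Mul(-3, Mul(-3, 6)) = Mul(-3, -18) = 54)
Function('U')(x, f) = Add(54, Mul(-1, f))
Mul(799, Add(Function('U')(Function('J')(5), 20), -1119)) = Mul(799, Add(Add(54, Mul(-1, 20)), -1119)) = Mul(799, Add(Add(54, -20), -1119)) = Mul(799, Add(34, -1119)) = Mul(799, -1085) = -866915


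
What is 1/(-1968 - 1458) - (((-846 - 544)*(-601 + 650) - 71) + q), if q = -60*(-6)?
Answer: 232354745/3426 ≈ 67821.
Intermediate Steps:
q = 360
1/(-1968 - 1458) - (((-846 - 544)*(-601 + 650) - 71) + q) = 1/(-1968 - 1458) - (((-846 - 544)*(-601 + 650) - 71) + 360) = 1/(-3426) - ((-1390*49 - 71) + 360) = -1/3426 - ((-68110 - 71) + 360) = -1/3426 - (-68181 + 360) = -1/3426 - 1*(-67821) = -1/3426 + 67821 = 232354745/3426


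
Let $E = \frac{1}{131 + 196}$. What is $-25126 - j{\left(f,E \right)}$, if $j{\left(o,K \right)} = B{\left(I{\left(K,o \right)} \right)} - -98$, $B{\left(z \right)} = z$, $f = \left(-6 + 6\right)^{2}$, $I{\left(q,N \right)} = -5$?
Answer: $-25219$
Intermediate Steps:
$E = \frac{1}{327} \approx 0.0030581$
$f = 0$ ($f = 0^{2} = 0$)
$j{\left(o,K \right)} = 93$ ($j{\left(o,K \right)} = -5 - -98 = -5 + 98 = 93$)
$-25126 - j{\left(f,E \right)} = -25126 - 93 = -25219$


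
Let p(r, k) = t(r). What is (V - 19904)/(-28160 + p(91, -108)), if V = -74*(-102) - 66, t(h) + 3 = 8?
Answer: 12422/28155 ≈ 0.44120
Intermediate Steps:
t(h) = 5 (t(h) = -3 + 8 = 5)
p(r, k) = 5
V = 7482 (V = 7548 - 66 = 7482)
(V - 19904)/(-28160 + p(91, -108)) = (7482 - 19904)/(-28160 + 5) = -12422/(-28155) = -12422*(-1/28155) = 12422/28155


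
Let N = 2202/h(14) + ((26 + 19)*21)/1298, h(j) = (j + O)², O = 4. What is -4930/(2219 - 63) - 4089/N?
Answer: -77565375451/142133222 ≈ -545.72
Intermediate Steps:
h(j) = (4 + j)² (h(j) = (j + 4)² = (4 + j)²)
N = 131849/17523 (N = 2202/((4 + 14)²) + ((26 + 19)*21)/1298 = 2202/(18²) + (45*21)*(1/1298) = 2202/324 + 945*(1/1298) = 2202*(1/324) + 945/1298 = 367/54 + 945/1298 = 131849/17523 ≈ 7.5243)
-4930/(2219 - 63) - 4089/N = -4930/(2219 - 63) - 4089/131849/17523 = -4930/2156 - 4089*17523/131849 = -4930*1/2156 - 71651547/131849 = -2465/1078 - 71651547/131849 = -77565375451/142133222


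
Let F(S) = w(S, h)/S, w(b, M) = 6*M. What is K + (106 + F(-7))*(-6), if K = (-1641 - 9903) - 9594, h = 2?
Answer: -152346/7 ≈ -21764.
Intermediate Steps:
K = -21138 (K = -11544 - 9594 = -21138)
F(S) = 12/S (F(S) = (6*2)/S = 12/S)
K + (106 + F(-7))*(-6) = -21138 + (106 + 12/(-7))*(-6) = -21138 + (106 + 12*(-⅐))*(-6) = -21138 + (106 - 12/7)*(-6) = -21138 + (730/7)*(-6) = -21138 - 4380/7 = -152346/7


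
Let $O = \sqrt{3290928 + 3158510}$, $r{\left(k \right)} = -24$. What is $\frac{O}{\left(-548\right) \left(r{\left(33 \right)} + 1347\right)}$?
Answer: $- \frac{\sqrt{6449438}}{725004} \approx -0.0035028$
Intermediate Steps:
$O = \sqrt{6449438} \approx 2539.6$
$\frac{O}{\left(-548\right) \left(r{\left(33 \right)} + 1347\right)} = \frac{\sqrt{6449438}}{\left(-548\right) \left(-24 + 1347\right)} = \frac{\sqrt{6449438}}{\left(-548\right) 1323} = \frac{\sqrt{6449438}}{-725004} = \sqrt{6449438} \left(- \frac{1}{725004}\right) = - \frac{\sqrt{6449438}}{725004}$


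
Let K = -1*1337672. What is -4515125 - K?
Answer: -3177453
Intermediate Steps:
K = -1337672
-4515125 - K = -4515125 - 1*(-1337672) = -4515125 + 1337672 = -3177453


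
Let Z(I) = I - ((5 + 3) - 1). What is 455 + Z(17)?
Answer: 465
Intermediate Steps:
Z(I) = -7 + I (Z(I) = I - (8 - 1) = I - 1*7 = I - 7 = -7 + I)
455 + Z(17) = 455 + (-7 + 17) = 455 + 10 = 465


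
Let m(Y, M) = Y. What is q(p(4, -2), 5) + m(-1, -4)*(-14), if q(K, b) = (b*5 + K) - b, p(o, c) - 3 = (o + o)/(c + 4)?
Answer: 41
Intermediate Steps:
p(o, c) = 3 + 2*o/(4 + c) (p(o, c) = 3 + (o + o)/(c + 4) = 3 + (2*o)/(4 + c) = 3 + 2*o/(4 + c))
q(K, b) = K + 4*b (q(K, b) = (5*b + K) - b = (K + 5*b) - b = K + 4*b)
q(p(4, -2), 5) + m(-1, -4)*(-14) = ((12 + 2*4 + 3*(-2))/(4 - 2) + 4*5) - 1*(-14) = ((12 + 8 - 6)/2 + 20) + 14 = ((½)*14 + 20) + 14 = (7 + 20) + 14 = 27 + 14 = 41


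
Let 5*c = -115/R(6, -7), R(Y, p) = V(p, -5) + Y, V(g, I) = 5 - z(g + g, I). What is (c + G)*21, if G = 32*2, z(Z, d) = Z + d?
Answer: 13279/10 ≈ 1327.9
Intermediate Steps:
V(g, I) = 5 - I - 2*g (V(g, I) = 5 - ((g + g) + I) = 5 - (2*g + I) = 5 - (I + 2*g) = 5 + (-I - 2*g) = 5 - I - 2*g)
R(Y, p) = 10 + Y - 2*p (R(Y, p) = (5 - 1*(-5) - 2*p) + Y = (5 + 5 - 2*p) + Y = (10 - 2*p) + Y = 10 + Y - 2*p)
c = -23/30 (c = (-115/(10 + 6 - 2*(-7)))/5 = (-115/(10 + 6 + 14))/5 = (-115/30)/5 = (-115*1/30)/5 = (1/5)*(-23/6) = -23/30 ≈ -0.76667)
G = 64
(c + G)*21 = (-23/30 + 64)*21 = (1897/30)*21 = 13279/10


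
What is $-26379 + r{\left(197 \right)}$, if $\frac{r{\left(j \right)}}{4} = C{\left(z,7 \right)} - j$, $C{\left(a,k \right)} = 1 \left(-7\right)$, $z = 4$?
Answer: $-27195$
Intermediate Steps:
$C{\left(a,k \right)} = -7$
$r{\left(j \right)} = -28 - 4 j$ ($r{\left(j \right)} = 4 \left(-7 - j\right) = -28 - 4 j$)
$-26379 + r{\left(197 \right)} = -26379 - 816 = -27195$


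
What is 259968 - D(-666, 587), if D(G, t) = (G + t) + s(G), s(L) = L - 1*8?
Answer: 260721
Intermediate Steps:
s(L) = -8 + L (s(L) = L - 8 = -8 + L)
D(G, t) = -8 + t + 2*G (D(G, t) = (G + t) + (-8 + G) = -8 + t + 2*G)
259968 - D(-666, 587) = 259968 - (-8 + 587 + 2*(-666)) = 259968 - (-8 + 587 - 1332) = 259968 - 1*(-753) = 259968 + 753 = 260721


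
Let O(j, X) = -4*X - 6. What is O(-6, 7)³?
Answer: -39304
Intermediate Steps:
O(j, X) = -6 - 4*X
O(-6, 7)³ = (-6 - 4*7)³ = (-6 - 28)³ = (-34)³ = -39304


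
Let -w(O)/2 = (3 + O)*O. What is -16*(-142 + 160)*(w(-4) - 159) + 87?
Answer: 48183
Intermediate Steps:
w(O) = -2*O*(3 + O) (w(O) = -2*(3 + O)*O = -2*O*(3 + O))
-16*(-142 + 160)*(w(-4) - 159) + 87 = -16*(-142 + 160)*(-2*(-4)*(3 - 4) - 159) + 87 = -288*(-2*(-4)*(-1) - 159) + 87 = -288*(-8 - 159) + 87 = -288*(-167) + 87 = -16*(-3006) + 87 = 48096 + 87 = 48183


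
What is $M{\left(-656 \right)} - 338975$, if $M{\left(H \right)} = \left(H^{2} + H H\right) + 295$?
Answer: $521992$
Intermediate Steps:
$M{\left(H \right)} = 295 + 2 H^{2}$ ($M{\left(H \right)} = \left(H^{2} + H^{2}\right) + 295 = 2 H^{2} + 295 = 295 + 2 H^{2}$)
$M{\left(-656 \right)} - 338975 = \left(295 + 2 \left(-656\right)^{2}\right) - 338975 = \left(295 + 2 \cdot 430336\right) - 338975 = \left(295 + 860672\right) - 338975 = 860967 - 338975 = 521992$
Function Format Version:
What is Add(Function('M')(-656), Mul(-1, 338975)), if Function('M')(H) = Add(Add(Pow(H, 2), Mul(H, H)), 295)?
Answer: 521992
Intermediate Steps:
Function('M')(H) = Add(295, Mul(2, Pow(H, 2))) (Function('M')(H) = Add(Add(Pow(H, 2), Pow(H, 2)), 295) = Add(Mul(2, Pow(H, 2)), 295) = Add(295, Mul(2, Pow(H, 2))))
Add(Function('M')(-656), Mul(-1, 338975)) = Add(Add(295, Mul(2, Pow(-656, 2))), Mul(-1, 338975)) = Add(Add(295, Mul(2, 430336)), -338975) = Add(Add(295, 860672), -338975) = Add(860967, -338975) = 521992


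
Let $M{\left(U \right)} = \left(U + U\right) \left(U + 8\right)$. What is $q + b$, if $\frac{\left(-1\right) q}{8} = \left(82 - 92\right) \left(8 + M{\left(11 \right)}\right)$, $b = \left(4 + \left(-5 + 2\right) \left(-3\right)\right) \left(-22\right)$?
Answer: $33794$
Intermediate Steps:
$M{\left(U \right)} = 2 U \left(8 + U\right)$
$b = -286$ ($b = \left(4 - -9\right) \left(-22\right) = \left(4 + 9\right) \left(-22\right) = 13 \left(-22\right) = -286$)
$q = 34080$ ($q = - 8 \left(82 - 92\right) \left(8 + 2 \cdot 11 \left(8 + 11\right)\right) = - 8 \left(- 10 \left(8 + 2 \cdot 11 \cdot 19\right)\right) = - 8 \left(- 10 \left(8 + 418\right)\right) = - 8 \left(\left(-10\right) 426\right) = \left(-8\right) \left(-4260\right) = 34080$)
$q + b = 34080 - 286 = 33794$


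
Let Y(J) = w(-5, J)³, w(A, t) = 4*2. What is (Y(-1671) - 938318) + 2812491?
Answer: 1874685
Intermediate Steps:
w(A, t) = 8
Y(J) = 512 (Y(J) = 8³ = 512)
(Y(-1671) - 938318) + 2812491 = (512 - 938318) + 2812491 = -937806 + 2812491 = 1874685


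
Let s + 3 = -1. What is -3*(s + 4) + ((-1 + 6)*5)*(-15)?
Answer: -375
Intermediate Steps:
s = -4 (s = -3 - 1 = -4)
-3*(s + 4) + ((-1 + 6)*5)*(-15) = -3*(-4 + 4) + ((-1 + 6)*5)*(-15) = -3*0 + (5*5)*(-15) = 0 + 25*(-15) = 0 - 375 = -375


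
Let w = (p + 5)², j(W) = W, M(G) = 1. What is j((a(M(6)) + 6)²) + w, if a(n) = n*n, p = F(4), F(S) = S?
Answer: 130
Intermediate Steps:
p = 4
a(n) = n²
w = 81 (w = (4 + 5)² = 9² = 81)
j((a(M(6)) + 6)²) + w = (1² + 6)² + 81 = (1 + 6)² + 81 = 7² + 81 = 49 + 81 = 130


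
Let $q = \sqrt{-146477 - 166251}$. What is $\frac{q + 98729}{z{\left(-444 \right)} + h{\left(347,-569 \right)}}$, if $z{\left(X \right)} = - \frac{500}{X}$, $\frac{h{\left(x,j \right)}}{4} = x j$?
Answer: $- \frac{10958919}{87664567} - \frac{222 i \sqrt{78182}}{87664567} \approx -0.12501 - 0.00070808 i$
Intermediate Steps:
$q = 2 i \sqrt{78182}$ ($q = \sqrt{-312728} = 2 i \sqrt{78182} \approx 559.22 i$)
$h{\left(x,j \right)} = 4 j x$ ($h{\left(x,j \right)} = 4 x j = 4 j x$)
$\frac{q + 98729}{z{\left(-444 \right)} + h{\left(347,-569 \right)}} = \frac{2 i \sqrt{78182} + 98729}{- \frac{500}{-444} + 4 \left(-569\right) 347} = \frac{98729 + 2 i \sqrt{78182}}{\left(-500\right) \left(- \frac{1}{444}\right) - 789772} = \frac{98729 + 2 i \sqrt{78182}}{\frac{125}{111} - 789772} = \frac{98729 + 2 i \sqrt{78182}}{- \frac{87664567}{111}} = \left(98729 + 2 i \sqrt{78182}\right) \left(- \frac{111}{87664567}\right) = - \frac{10958919}{87664567} - \frac{222 i \sqrt{78182}}{87664567}$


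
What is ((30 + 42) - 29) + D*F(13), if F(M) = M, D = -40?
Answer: -477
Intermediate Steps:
((30 + 42) - 29) + D*F(13) = ((30 + 42) - 29) - 40*13 = (72 - 29) - 520 = 43 - 520 = -477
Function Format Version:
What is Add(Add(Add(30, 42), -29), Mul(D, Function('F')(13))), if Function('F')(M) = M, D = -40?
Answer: -477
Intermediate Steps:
Add(Add(Add(30, 42), -29), Mul(D, Function('F')(13))) = Add(Add(Add(30, 42), -29), Mul(-40, 13)) = Add(Add(72, -29), -520) = Add(43, -520) = -477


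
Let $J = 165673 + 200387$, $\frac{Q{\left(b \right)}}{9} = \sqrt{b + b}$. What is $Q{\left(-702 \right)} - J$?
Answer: $-366060 + 54 i \sqrt{39} \approx -3.6606 \cdot 10^{5} + 337.23 i$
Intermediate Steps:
$Q{\left(b \right)} = 9 \sqrt{2} \sqrt{b}$ ($Q{\left(b \right)} = 9 \sqrt{b + b} = 9 \sqrt{2 b} = 9 \sqrt{2} \sqrt{b}$)
$J = 366060$
$Q{\left(-702 \right)} - J = 9 \sqrt{2} \sqrt{-702} - 366060 = 9 \sqrt{2} \cdot 3 i \sqrt{78} - 366060 = 54 i \sqrt{39} - 366060 = -366060 + 54 i \sqrt{39}$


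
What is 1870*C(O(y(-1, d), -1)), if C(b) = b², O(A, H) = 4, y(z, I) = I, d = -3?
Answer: 29920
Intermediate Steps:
1870*C(O(y(-1, d), -1)) = 1870*4² = 1870*16 = 29920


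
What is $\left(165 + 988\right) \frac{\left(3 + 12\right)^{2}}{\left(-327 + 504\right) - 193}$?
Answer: $- \frac{259425}{16} \approx -16214.0$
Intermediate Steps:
$\left(165 + 988\right) \frac{\left(3 + 12\right)^{2}}{\left(-327 + 504\right) - 193} = 1153 \frac{15^{2}}{177 - 193} = 1153 \frac{225}{-16} = 1153 \cdot 225 \left(- \frac{1}{16}\right) = 1153 \left(- \frac{225}{16}\right) = - \frac{259425}{16}$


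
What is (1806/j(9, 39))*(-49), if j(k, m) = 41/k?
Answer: -796446/41 ≈ -19426.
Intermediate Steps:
(1806/j(9, 39))*(-49) = (1806/((41/9)))*(-49) = (1806/((41*(⅑))))*(-49) = (1806/(41/9))*(-49) = (1806*(9/41))*(-49) = (16254/41)*(-49) = -796446/41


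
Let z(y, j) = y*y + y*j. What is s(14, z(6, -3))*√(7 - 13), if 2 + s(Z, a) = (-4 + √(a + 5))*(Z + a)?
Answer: I*√6*(-130 + 32*√23) ≈ 57.481*I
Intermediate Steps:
z(y, j) = y² + j*y
s(Z, a) = -2 + (-4 + √(5 + a))*(Z + a) (s(Z, a) = -2 + (-4 + √(a + 5))*(Z + a) = -2 + (-4 + √(5 + a))*(Z + a))
s(14, z(6, -3))*√(7 - 13) = (-2 - 4*14 - 24*(-3 + 6) + 14*√(5 + 6*(-3 + 6)) + (6*(-3 + 6))*√(5 + 6*(-3 + 6)))*√(7 - 13) = (-2 - 56 - 24*3 + 14*√(5 + 6*3) + (6*3)*√(5 + 6*3))*√(-6) = (-2 - 56 - 4*18 + 14*√(5 + 18) + 18*√(5 + 18))*(I*√6) = (-2 - 56 - 72 + 14*√23 + 18*√23)*(I*√6) = (-130 + 32*√23)*(I*√6) = I*√6*(-130 + 32*√23)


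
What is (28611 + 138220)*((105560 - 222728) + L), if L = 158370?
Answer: 6873770862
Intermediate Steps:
(28611 + 138220)*((105560 - 222728) + L) = (28611 + 138220)*((105560 - 222728) + 158370) = 166831*(-117168 + 158370) = 166831*41202 = 6873770862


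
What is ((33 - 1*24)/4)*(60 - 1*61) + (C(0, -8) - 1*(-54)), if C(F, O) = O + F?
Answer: 175/4 ≈ 43.750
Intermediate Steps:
C(F, O) = F + O
((33 - 1*24)/4)*(60 - 1*61) + (C(0, -8) - 1*(-54)) = ((33 - 1*24)/4)*(60 - 1*61) + ((0 - 8) - 1*(-54)) = ((33 - 24)*(¼))*(60 - 61) + (-8 + 54) = (9*(¼))*(-1) + 46 = (9/4)*(-1) + 46 = -9/4 + 46 = 175/4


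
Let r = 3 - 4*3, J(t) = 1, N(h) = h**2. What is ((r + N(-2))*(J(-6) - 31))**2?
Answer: 22500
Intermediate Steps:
r = -9 (r = 3 - 12 = -9)
((r + N(-2))*(J(-6) - 31))**2 = ((-9 + (-2)**2)*(1 - 31))**2 = ((-9 + 4)*(-30))**2 = (-5*(-30))**2 = 150**2 = 22500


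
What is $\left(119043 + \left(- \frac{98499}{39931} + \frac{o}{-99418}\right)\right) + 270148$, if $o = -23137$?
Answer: $\frac{1545024976062143}{3969860158} \approx 3.8919 \cdot 10^{5}$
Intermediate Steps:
$\left(119043 + \left(- \frac{98499}{39931} + \frac{o}{-99418}\right)\right) + 270148 = \left(119043 - \left(- \frac{23137}{99418} + \frac{98499}{39931}\right)\right) + 270148 = \left(119043 - \frac{8868690035}{3969860158}\right) + 270148 = \frac{472575194098759}{3969860158} + 270148 = \frac{1545024976062143}{3969860158}$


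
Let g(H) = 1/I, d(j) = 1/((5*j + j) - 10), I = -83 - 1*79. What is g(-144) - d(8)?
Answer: -50/1539 ≈ -0.032489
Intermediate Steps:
I = -162 (I = -83 - 79 = -162)
d(j) = 1/(-10 + 6*j) (d(j) = 1/(6*j - 10) = 1/(-10 + 6*j))
g(H) = -1/162 (g(H) = 1/(-162) = -1/162)
g(-144) - d(8) = -1/162 - 1/(2*(-5 + 3*8)) = -1/162 - 1/(2*(-5 + 24)) = -1/162 - 1/(2*19) = -1/162 - 1*1/38 = -1/162 - 1/38 = -50/1539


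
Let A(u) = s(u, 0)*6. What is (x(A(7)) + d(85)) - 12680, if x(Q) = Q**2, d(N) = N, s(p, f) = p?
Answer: -10831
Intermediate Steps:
A(u) = 6*u (A(u) = u*6 = 6*u)
(x(A(7)) + d(85)) - 12680 = ((6*7)**2 + 85) - 12680 = (42**2 + 85) - 12680 = (1764 + 85) - 12680 = 1849 - 12680 = -10831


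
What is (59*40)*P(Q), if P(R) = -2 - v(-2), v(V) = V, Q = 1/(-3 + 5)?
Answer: 0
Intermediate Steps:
Q = 1/2 ≈ 0.50000
P(R) = 0 (P(R) = -2 - 1*(-2) = -2 + 2 = 0)
(59*40)*P(Q) = (59*40)*0 = 2360*0 = 0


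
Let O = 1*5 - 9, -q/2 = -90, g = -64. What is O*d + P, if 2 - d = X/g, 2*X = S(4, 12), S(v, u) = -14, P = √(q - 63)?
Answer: -121/16 + 3*√13 ≈ 3.2542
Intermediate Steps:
q = 180 (q = -2*(-90) = 180)
P = 3*√13 (P = √(180 - 63) = √117 = 3*√13 ≈ 10.817)
X = -7 (X = (½)*(-14) = -7)
O = -4 (O = 5 - 9 = -4)
d = 121/64 (d = 2 - (-7)/(-64) = 2 - (-7)*(-1)/64 = 2 - 1*7/64 = 2 - 7/64 = 121/64 ≈ 1.8906)
O*d + P = -4*121/64 + 3*√13 = -121/16 + 3*√13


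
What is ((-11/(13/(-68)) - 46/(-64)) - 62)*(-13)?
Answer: 1557/32 ≈ 48.656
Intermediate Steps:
((-11/(13/(-68)) - 46/(-64)) - 62)*(-13) = ((-11/(13*(-1/68)) - 46*(-1/64)) - 62)*(-13) = ((-11/(-13/68) + 23/32) - 62)*(-13) = ((-11*(-68/13) + 23/32) - 62)*(-13) = ((748/13 + 23/32) - 62)*(-13) = (24235/416 - 62)*(-13) = -1557/416*(-13) = 1557/32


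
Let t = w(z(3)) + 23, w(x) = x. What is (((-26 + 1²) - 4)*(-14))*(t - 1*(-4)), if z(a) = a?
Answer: 12180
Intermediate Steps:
t = 26 (t = 3 + 23 = 26)
(((-26 + 1²) - 4)*(-14))*(t - 1*(-4)) = (((-26 + 1²) - 4)*(-14))*(26 - 1*(-4)) = (((-26 + 1) - 4)*(-14))*(26 + 4) = ((-25 - 4)*(-14))*30 = -29*(-14)*30 = 406*30 = 12180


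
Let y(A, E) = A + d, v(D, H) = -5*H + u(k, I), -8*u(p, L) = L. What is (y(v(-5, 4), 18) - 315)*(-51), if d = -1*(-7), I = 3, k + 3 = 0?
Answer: 133977/8 ≈ 16747.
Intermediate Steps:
k = -3 (k = -3 + 0 = -3)
u(p, L) = -L/8
d = 7
v(D, H) = -3/8 - 5*H (v(D, H) = -5*H - ⅛*3 = -5*H - 3/8 = -3/8 - 5*H)
y(A, E) = 7 + A (y(A, E) = A + 7 = 7 + A)
(y(v(-5, 4), 18) - 315)*(-51) = ((7 + (-3/8 - 5*4)) - 315)*(-51) = ((7 + (-3/8 - 20)) - 315)*(-51) = ((7 - 163/8) - 315)*(-51) = (-107/8 - 315)*(-51) = -2627/8*(-51) = 133977/8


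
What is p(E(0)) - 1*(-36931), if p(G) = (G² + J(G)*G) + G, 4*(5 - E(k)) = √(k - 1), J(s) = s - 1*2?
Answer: 295807/8 - 19*I/4 ≈ 36976.0 - 4.75*I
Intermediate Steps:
J(s) = -2 + s (J(s) = s - 2 = -2 + s)
E(k) = 5 - √(-1 + k)/4 (E(k) = 5 - √(k - 1)/4 = 5 - √(-1 + k)/4)
p(G) = G + G² + G*(-2 + G) (p(G) = (G² + (-2 + G)*G) + G = (G² + G*(-2 + G)) + G = G + G² + G*(-2 + G))
p(E(0)) - 1*(-36931) = (5 - √(-1 + 0)/4)*(-1 + 2*(5 - √(-1 + 0)/4)) - 1*(-36931) = (5 - I/4)*(-1 + 2*(5 - I/4)) + 36931 = (5 - I/4)*(-1 + (10 - I/2)) + 36931 = (5 - I/4)*(9 - I/2) + 36931 = 36931 + (5 - I/4)*(9 - I/2)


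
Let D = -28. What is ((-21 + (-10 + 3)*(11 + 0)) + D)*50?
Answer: -6300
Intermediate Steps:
((-21 + (-10 + 3)*(11 + 0)) + D)*50 = ((-21 + (-10 + 3)*(11 + 0)) - 28)*50 = ((-21 - 7*11) - 28)*50 = ((-21 - 77) - 28)*50 = (-98 - 28)*50 = -126*50 = -6300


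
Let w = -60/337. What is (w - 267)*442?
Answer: -39797238/337 ≈ -1.1809e+5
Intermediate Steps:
w = -60/337 (w = -60*1/337 = -60/337 ≈ -0.17804)
(w - 267)*442 = (-60/337 - 267)*442 = -90039/337*442 = -39797238/337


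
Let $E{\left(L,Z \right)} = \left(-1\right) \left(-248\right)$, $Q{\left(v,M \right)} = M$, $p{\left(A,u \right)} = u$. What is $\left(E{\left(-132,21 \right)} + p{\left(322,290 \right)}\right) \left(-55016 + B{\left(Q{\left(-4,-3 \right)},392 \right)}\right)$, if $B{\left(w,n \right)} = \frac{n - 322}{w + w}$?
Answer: $- \frac{88814654}{3} \approx -2.9605 \cdot 10^{7}$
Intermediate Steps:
$E{\left(L,Z \right)} = 248$
$B{\left(w,n \right)} = \frac{-322 + n}{2 w}$
$\left(E{\left(-132,21 \right)} + p{\left(322,290 \right)}\right) \left(-55016 + B{\left(Q{\left(-4,-3 \right)},392 \right)}\right) = \left(248 + 290\right) \left(-55016 + \frac{-322 + 392}{2 \left(-3\right)}\right) = 538 \left(-55016 + \frac{1}{2} \left(- \frac{1}{3}\right) 70\right) = 538 \left(-55016 - \frac{35}{3}\right) = 538 \left(- \frac{165083}{3}\right) = - \frac{88814654}{3}$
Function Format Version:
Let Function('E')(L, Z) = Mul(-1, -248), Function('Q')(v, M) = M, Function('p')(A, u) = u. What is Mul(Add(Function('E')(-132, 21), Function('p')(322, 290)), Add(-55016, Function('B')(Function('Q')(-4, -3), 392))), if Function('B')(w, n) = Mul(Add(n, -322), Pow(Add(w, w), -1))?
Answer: Rational(-88814654, 3) ≈ -2.9605e+7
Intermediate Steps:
Function('E')(L, Z) = 248
Function('B')(w, n) = Mul(Rational(1, 2), Pow(w, -1), Add(-322, n)) (Function('B')(w, n) = Mul(Add(-322, n), Pow(Mul(2, w), -1)) = Mul(Add(-322, n), Mul(Rational(1, 2), Pow(w, -1))) = Mul(Rational(1, 2), Pow(w, -1), Add(-322, n)))
Mul(Add(Function('E')(-132, 21), Function('p')(322, 290)), Add(-55016, Function('B')(Function('Q')(-4, -3), 392))) = Mul(Add(248, 290), Add(-55016, Mul(Rational(1, 2), Pow(-3, -1), Add(-322, 392)))) = Mul(538, Add(-55016, Mul(Rational(1, 2), Rational(-1, 3), 70))) = Mul(538, Add(-55016, Rational(-35, 3))) = Mul(538, Rational(-165083, 3)) = Rational(-88814654, 3)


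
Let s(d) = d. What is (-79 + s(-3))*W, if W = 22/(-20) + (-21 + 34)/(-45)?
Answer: 1025/9 ≈ 113.89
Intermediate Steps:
W = -25/18 (W = 22*(-1/20) + 13*(-1/45) = -11/10 - 13/45 = -25/18 ≈ -1.3889)
(-79 + s(-3))*W = (-79 - 3)*(-25/18) = -82*(-25/18) = 1025/9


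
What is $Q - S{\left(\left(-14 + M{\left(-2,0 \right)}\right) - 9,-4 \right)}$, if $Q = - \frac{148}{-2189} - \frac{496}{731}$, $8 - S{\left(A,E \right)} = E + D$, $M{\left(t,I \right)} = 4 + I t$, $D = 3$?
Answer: $- \frac{15378987}{1600159} \approx -9.6109$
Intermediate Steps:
$S{\left(A,E \right)} = 5 - E$ ($S{\left(A,E \right)} = 8 - \left(E + 3\right) = 8 - \left(3 + E\right) = 5 - E$)
$Q = - \frac{977556}{1600159}$ ($Q = \left(-148\right) \left(- \frac{1}{2189}\right) - \frac{496}{731} = \frac{148}{2189} - \frac{496}{731} = - \frac{977556}{1600159} \approx -0.61091$)
$Q - S{\left(\left(-14 + M{\left(-2,0 \right)}\right) - 9,-4 \right)} = - \frac{977556}{1600159} - \left(5 - -4\right) = - \frac{977556}{1600159} - \left(5 + 4\right) = - \frac{977556}{1600159} - 9 = - \frac{15378987}{1600159}$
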